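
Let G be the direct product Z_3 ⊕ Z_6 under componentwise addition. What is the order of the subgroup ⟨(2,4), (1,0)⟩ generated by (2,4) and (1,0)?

9

|⟨(2,4)⟩| = 3 and |⟨(1,0)⟩| = 3, so |H| is a multiple of lcm(3, 3) = 3 and divides |G| = 18.
Closing under the operation: H = {(0,0), (0,2), (0,4), (1,0), (1,2), (1,4), (2,0), (2,2), (2,4)}, so |H| = 9.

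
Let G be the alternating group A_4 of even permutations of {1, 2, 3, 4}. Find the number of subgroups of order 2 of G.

3

|G| = 12 and 2 | 12, so subgroups of order 2 are possible by Lagrange.
The subgroups of order 2 are: {e, (1 2)(3 4)}; {e, (1 3)(2 4)}; {e, (1 4)(2 3)}.
So G has 3 subgroups of order 2.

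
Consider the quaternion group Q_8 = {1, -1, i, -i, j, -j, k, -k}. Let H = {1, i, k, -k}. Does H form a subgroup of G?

No

i ∈ H but its inverse -i ∉ H, so H is not a subgroup.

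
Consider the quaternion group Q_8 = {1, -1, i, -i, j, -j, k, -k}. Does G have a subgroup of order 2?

Yes

2 | 8. A subgroup of order 2 is {1, -1}.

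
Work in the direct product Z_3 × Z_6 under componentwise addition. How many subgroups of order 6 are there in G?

4

|G| = 18 and 6 | 18, so subgroups of order 6 are possible by Lagrange.
The subgroups of order 6 are: {(0,0), (0,1), (0,2), (0,3), (0,4), (0,5)}; {(0,0), (0,3), (1,0), (1,3), (2,0), (2,3)}; {(0,0), (0,3), (1,1), (1,4), (2,2), (2,5)}; {(0,0), (0,3), (1,2), (1,5), (2,1), (2,4)}.
So G has 4 subgroups of order 6.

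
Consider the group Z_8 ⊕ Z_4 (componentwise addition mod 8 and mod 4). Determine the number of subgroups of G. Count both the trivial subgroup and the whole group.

22

|G| = 32, so by Lagrange every subgroup order divides 32. Divisors: 1, 2, 4, 8, 16, 32.
Subgroups by order — order 1: 1; order 2: 3; order 4: 7; order 8: 7; order 16: 3; order 32: 1.
Total: 1 + 3 + 7 + 7 + 3 + 1 = 22.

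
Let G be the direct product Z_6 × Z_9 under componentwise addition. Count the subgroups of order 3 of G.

4

|G| = 54 and 3 | 54, so subgroups of order 3 are possible by Lagrange.
The subgroups of order 3 are: {(0,0), (0,3), (0,6)}; {(0,0), (2,0), (4,0)}; {(0,0), (2,3), (4,6)}; {(0,0), (2,6), (4,3)}.
So G has 4 subgroups of order 3.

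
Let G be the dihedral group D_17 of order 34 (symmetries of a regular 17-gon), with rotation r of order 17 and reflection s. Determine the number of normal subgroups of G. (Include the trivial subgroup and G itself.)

3

G has 20 subgroups. Checking conjugation-invariance by order — order 1: 1/1 normal; order 2: 0/17 normal; order 17: 1/1 normal; order 34: 1/1 normal.
Total normal subgroups: 3.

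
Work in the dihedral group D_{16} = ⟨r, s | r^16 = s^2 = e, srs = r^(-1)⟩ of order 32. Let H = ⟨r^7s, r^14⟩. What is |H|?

|⟨r^7s⟩| = 2 and |⟨r^14⟩| = 8, so |H| is a multiple of lcm(2, 8) = 8 and divides |G| = 32.
Closing under the operation: H = {e, r^2, r^4, r^6, r^8, r^10, r^12, r^14, rs, r^3s, r^5s, r^7s, r^9s, r^11s, r^13s, r^15s}, so |H| = 16.

16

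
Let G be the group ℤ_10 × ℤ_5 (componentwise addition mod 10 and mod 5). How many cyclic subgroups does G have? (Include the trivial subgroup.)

Each element a generates a cyclic subgroup ⟨a⟩; distinct elements may generate the same one (a cyclic group of order d has φ(d) generators).
Cyclic subgroups by order — order 1: 1; order 2: 1; order 5: 6; order 10: 6.
Total: 14.

14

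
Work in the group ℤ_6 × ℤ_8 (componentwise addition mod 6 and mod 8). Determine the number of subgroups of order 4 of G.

3

|G| = 48 and 4 | 48, so subgroups of order 4 are possible by Lagrange.
The subgroups of order 4 are: {(0,0), (0,2), (0,4), (0,6)}; {(0,0), (0,4), (3,0), (3,4)}; {(0,0), (0,4), (3,2), (3,6)}.
So G has 3 subgroups of order 4.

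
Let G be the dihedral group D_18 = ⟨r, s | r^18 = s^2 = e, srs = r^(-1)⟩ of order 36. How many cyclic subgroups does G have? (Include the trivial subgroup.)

24

Group the elements of G by the cyclic subgroup they generate; each cyclic subgroup of order d accounts for φ(d) elements.
Cyclic subgroups by order — order 1: 1; order 2: 19; order 3: 1; order 6: 1; order 9: 1; order 18: 1.
Total: 24.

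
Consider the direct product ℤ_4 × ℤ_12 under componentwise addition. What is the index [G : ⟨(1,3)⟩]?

12

|⟨(1,3)⟩| = 4 and |G| = 48.
By Lagrange, [G : H] = |G|/|H| = 48/4 = 12.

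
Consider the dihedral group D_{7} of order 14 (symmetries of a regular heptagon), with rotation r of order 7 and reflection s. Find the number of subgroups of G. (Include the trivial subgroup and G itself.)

|G| = 14, so by Lagrange every subgroup order divides 14. Divisors: 1, 2, 7, 14.
Subgroups by order — order 1: 1; order 2: 7; order 7: 1; order 14: 1.
Total: 1 + 7 + 1 + 1 = 10.

10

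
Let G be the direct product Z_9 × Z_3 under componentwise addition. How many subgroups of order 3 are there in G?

|G| = 27 and 3 | 27, so subgroups of order 3 are possible by Lagrange.
The subgroups of order 3 are: {(0,0), (0,1), (0,2)}; {(0,0), (3,0), (6,0)}; {(0,0), (3,1), (6,2)}; {(0,0), (3,2), (6,1)}.
So G has 4 subgroups of order 3.

4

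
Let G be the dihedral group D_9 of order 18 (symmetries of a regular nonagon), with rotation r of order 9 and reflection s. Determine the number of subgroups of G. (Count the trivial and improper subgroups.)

16

|G| = 18, so by Lagrange every subgroup order divides 18. Divisors: 1, 2, 3, 6, 9, 18.
Subgroups by order — order 1: 1; order 2: 9; order 3: 1; order 6: 3; order 9: 1; order 18: 1.
Total: 1 + 9 + 1 + 3 + 1 + 1 = 16.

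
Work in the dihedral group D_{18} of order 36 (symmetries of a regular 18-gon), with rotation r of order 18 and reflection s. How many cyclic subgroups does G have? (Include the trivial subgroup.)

Each element a generates a cyclic subgroup ⟨a⟩; distinct elements may generate the same one (a cyclic group of order d has φ(d) generators).
Cyclic subgroups by order — order 1: 1; order 2: 19; order 3: 1; order 6: 1; order 9: 1; order 18: 1.
Total: 24.

24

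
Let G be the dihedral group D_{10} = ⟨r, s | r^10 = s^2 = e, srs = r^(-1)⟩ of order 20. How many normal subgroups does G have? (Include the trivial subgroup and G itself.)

G has 22 subgroups. Checking conjugation-invariance by order — order 1: 1/1 normal; order 2: 1/11 normal; order 4: 0/5 normal; order 5: 1/1 normal; order 10: 3/3 normal; order 20: 1/1 normal.
Total normal subgroups: 7.

7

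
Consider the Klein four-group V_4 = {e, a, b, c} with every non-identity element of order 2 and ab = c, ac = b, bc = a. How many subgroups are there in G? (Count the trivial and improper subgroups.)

|G| = 4, so by Lagrange every subgroup order divides 4. Divisors: 1, 2, 4.
Subgroups by order — order 1: 1; order 2: 3; order 4: 1.
Total: 1 + 3 + 1 = 5.

5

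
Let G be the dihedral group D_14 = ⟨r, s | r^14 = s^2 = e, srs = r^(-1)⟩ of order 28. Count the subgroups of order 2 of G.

15

|G| = 28 and 2 | 28, so subgroups of order 2 are possible by Lagrange.
The subgroups of order 2 are: {e, r^10s}; {e, r^11s}; {e, r^12s}; {e, r^13s}; … (15 in all).
So G has 15 subgroups of order 2.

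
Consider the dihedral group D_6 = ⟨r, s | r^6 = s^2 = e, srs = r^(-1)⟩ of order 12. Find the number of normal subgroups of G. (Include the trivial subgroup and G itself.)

7

G has 16 subgroups. Checking conjugation-invariance by order — order 1: 1/1 normal; order 2: 1/7 normal; order 3: 1/1 normal; order 4: 0/3 normal; order 6: 3/3 normal; order 12: 1/1 normal.
Total normal subgroups: 7.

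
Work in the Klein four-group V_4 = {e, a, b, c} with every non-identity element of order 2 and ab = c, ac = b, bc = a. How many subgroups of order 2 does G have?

|G| = 4 and 2 | 4, so subgroups of order 2 are possible by Lagrange.
The subgroups of order 2 are: {e, a}; {e, b}; {e, c}.
So G has 3 subgroups of order 2.

3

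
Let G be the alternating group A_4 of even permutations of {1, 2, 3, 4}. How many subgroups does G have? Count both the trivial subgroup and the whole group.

10

|G| = 12, so by Lagrange every subgroup order divides 12. Divisors: 1, 2, 3, 4, 6, 12.
Subgroups by order — order 1: 1; order 2: 3; order 3: 4; order 4: 1; order 6: 0; order 12: 1.
Total: 1 + 3 + 4 + 1 + 0 + 1 = 10.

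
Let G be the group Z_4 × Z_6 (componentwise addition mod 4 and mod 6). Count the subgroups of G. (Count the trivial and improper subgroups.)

|G| = 24, so by Lagrange every subgroup order divides 24. Divisors: 1, 2, 3, 4, 6, 8, 12, 24.
Subgroups by order — order 1: 1; order 2: 3; order 3: 1; order 4: 3; order 6: 3; order 8: 1; order 12: 3; order 24: 1.
Total: 1 + 3 + 1 + 3 + 3 + 1 + 3 + 1 = 16.

16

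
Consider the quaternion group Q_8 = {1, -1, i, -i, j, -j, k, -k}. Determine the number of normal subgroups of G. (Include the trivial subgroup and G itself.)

G has 6 subgroups. Checking conjugation-invariance by order — order 1: 1/1 normal; order 2: 1/1 normal; order 4: 3/3 normal; order 8: 1/1 normal.
Total normal subgroups: 6.

6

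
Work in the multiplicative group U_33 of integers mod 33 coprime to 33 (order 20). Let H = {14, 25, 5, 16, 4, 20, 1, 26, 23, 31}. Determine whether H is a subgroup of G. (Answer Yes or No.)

|H| = 10 divides |G| = 20, consistent with Lagrange.
H contains the identity, every element's inverse is in H, and H is closed under ·: it is a subgroup.
In fact H = ⟨5⟩.

Yes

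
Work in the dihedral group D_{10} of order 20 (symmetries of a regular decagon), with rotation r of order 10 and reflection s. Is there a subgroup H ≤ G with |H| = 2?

Yes

2 | 20. A subgroup of order 2 is {e, r^2s}.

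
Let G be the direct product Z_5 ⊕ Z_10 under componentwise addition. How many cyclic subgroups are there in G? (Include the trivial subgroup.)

14

A cyclic subgroup of order d is generated by each of its φ(d) elements of order d, so the cyclic subgroups of order d number (#elements of order d)/φ(d).
Cyclic subgroups by order — order 1: 1; order 2: 1; order 5: 6; order 10: 6.
Total: 14.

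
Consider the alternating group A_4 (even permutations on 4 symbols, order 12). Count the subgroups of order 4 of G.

1

|G| = 12 and 4 | 12, so subgroups of order 4 are possible by Lagrange.
The subgroups of order 4 are: {e, (1 2)(3 4), (1 3)(2 4), (1 4)(2 3)}.
So G has 1 subgroup of order 4.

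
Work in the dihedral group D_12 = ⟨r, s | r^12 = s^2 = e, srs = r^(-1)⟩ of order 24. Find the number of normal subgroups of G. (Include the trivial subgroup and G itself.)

G has 34 subgroups. Checking conjugation-invariance by order — order 1: 1/1 normal; order 2: 1/13 normal; order 3: 1/1 normal; order 4: 1/7 normal; order 6: 1/5 normal; order 8: 0/3 normal; order 12: 3/3 normal; order 24: 1/1 normal.
Total normal subgroups: 9.

9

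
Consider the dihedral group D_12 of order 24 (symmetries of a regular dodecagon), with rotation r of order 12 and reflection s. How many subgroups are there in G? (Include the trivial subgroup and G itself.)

|G| = 24, so by Lagrange every subgroup order divides 24. Divisors: 1, 2, 3, 4, 6, 8, 12, 24.
Subgroups by order — order 1: 1; order 2: 13; order 3: 1; order 4: 7; order 6: 5; order 8: 3; order 12: 3; order 24: 1.
Total: 1 + 13 + 1 + 7 + 5 + 3 + 3 + 1 = 34.

34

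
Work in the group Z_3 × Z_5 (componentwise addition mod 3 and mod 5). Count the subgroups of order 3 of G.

1

|G| = 15 and 3 | 15, so subgroups of order 3 are possible by Lagrange.
The subgroups of order 3 are: {(0,0), (1,0), (2,0)}.
So G has 1 subgroup of order 3.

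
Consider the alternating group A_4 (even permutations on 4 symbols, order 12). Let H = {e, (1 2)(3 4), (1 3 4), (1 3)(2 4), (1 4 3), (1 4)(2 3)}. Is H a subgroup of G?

No

Closure fails: (1 4 3) ∘ (1 2)(3 4) = (1 2 4) ∉ H. So H is not a subgroup.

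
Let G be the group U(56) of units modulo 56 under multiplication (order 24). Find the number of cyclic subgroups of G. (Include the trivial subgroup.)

16

Each element a generates a cyclic subgroup ⟨a⟩; distinct elements may generate the same one (a cyclic group of order d has φ(d) generators).
Cyclic subgroups by order — order 1: 1; order 2: 7; order 3: 1; order 6: 7.
Total: 16.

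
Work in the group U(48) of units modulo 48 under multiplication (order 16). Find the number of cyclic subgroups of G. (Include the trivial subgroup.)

12

Each element a generates a cyclic subgroup ⟨a⟩; distinct elements may generate the same one (a cyclic group of order d has φ(d) generators).
Cyclic subgroups by order — order 1: 1; order 2: 7; order 4: 4.
Total: 12.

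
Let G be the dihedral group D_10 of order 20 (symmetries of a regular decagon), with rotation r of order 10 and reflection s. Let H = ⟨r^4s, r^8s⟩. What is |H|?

10

|⟨r^4s⟩| = 2 and |⟨r^8s⟩| = 2, so |H| is a multiple of lcm(2, 2) = 2 and divides |G| = 20.
Closing under the operation: H = {e, r^2, r^4, r^6, r^8, s, r^2s, r^4s, r^6s, r^8s}, so |H| = 10.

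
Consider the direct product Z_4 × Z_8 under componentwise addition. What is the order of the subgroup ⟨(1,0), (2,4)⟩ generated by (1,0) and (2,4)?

8

|⟨(1,0)⟩| = 4 and |⟨(2,4)⟩| = 2, so |H| is a multiple of lcm(4, 2) = 4 and divides |G| = 32.
Closing under the operation: H = {(0,0), (0,4), (1,0), (1,4), (2,0), (2,4), (3,0), (3,4)}, so |H| = 8.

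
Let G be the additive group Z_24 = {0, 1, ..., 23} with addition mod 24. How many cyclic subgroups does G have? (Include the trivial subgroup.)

8

A cyclic subgroup of order d is generated by each of its φ(d) elements of order d, so the cyclic subgroups of order d number (#elements of order d)/φ(d).
Cyclic subgroups by order — order 1: 1; order 2: 1; order 3: 1; order 4: 1; order 6: 1; order 8: 1; order 12: 1; order 24: 1.
Total: 8.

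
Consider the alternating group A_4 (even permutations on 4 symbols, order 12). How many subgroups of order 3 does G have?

4

|G| = 12 and 3 | 12, so subgroups of order 3 are possible by Lagrange.
The subgroups of order 3 are: {e, (1 2 3), (1 3 2)}; {e, (1 2 4), (1 4 2)}; {e, (1 3 4), (1 4 3)}; {e, (2 3 4), (2 4 3)}.
So G has 4 subgroups of order 3.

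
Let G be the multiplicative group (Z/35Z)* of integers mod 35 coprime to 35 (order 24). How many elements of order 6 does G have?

6

The elements of order 6 are: 4, 9, 19, 24, 26, 31.
That's 6.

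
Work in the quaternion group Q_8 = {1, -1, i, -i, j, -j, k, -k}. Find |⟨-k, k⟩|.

4

|⟨-k⟩| = 4 and |⟨k⟩| = 4, so |H| is a multiple of lcm(4, 4) = 4 and divides |G| = 8.
Closing under the operation: H = {1, -1, k, -k}, so |H| = 4.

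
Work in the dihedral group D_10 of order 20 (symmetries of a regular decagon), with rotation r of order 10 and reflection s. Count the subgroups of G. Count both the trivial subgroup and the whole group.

22

|G| = 20, so by Lagrange every subgroup order divides 20. Divisors: 1, 2, 4, 5, 10, 20.
Subgroups by order — order 1: 1; order 2: 11; order 4: 5; order 5: 1; order 10: 3; order 20: 1.
Total: 1 + 11 + 5 + 1 + 3 + 1 = 22.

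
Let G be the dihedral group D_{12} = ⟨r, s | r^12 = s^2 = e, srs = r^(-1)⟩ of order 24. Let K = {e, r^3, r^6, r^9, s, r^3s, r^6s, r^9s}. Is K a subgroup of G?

|K| = 8 divides |G| = 24, consistent with Lagrange.
K contains the identity, every element's inverse is in K, and K is closed under ·: it is a subgroup.

Yes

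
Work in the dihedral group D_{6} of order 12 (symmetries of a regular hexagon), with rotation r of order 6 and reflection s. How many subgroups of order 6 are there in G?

|G| = 12 and 6 | 12, so subgroups of order 6 are possible by Lagrange.
The subgroups of order 6 are: {e, r, r^2, r^3, r^4, r^5}; {e, r^2, r^4, s, r^2s, r^4s}; {e, r^2, r^4, rs, r^3s, r^5s}.
So G has 3 subgroups of order 6.

3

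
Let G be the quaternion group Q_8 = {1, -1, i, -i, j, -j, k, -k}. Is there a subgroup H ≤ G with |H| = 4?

Yes

4 | 8. A subgroup of order 4 is {1, -1, i, -i}.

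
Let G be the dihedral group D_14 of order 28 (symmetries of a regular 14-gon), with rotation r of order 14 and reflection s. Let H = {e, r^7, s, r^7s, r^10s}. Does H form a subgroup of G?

No

|H| = 5 does not divide |G| = 28, so by Lagrange H is not a subgroup.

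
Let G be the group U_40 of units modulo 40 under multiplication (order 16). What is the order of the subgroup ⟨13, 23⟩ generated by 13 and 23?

|⟨13⟩| = 4 and |⟨23⟩| = 4, so |H| is a multiple of lcm(4, 4) = 4 and divides |G| = 16.
Closing under the operation: H = {1, 7, 9, 11, 13, 19, 23, 37}, so |H| = 8.

8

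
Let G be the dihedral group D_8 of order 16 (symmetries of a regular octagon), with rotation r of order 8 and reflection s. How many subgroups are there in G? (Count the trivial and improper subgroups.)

|G| = 16, so by Lagrange every subgroup order divides 16. Divisors: 1, 2, 4, 8, 16.
Subgroups by order — order 1: 1; order 2: 9; order 4: 5; order 8: 3; order 16: 1.
Total: 1 + 9 + 5 + 3 + 1 = 19.

19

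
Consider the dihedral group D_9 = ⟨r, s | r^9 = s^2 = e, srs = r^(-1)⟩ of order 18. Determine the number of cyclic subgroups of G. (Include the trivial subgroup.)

12

A cyclic subgroup of order d is generated by each of its φ(d) elements of order d, so the cyclic subgroups of order d number (#elements of order d)/φ(d).
Cyclic subgroups by order — order 1: 1; order 2: 9; order 3: 1; order 9: 1.
Total: 12.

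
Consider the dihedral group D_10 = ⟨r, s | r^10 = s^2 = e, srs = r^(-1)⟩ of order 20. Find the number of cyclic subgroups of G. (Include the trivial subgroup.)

14

Group the elements of G by the cyclic subgroup they generate; each cyclic subgroup of order d accounts for φ(d) elements.
Cyclic subgroups by order — order 1: 1; order 2: 11; order 5: 1; order 10: 1.
Total: 14.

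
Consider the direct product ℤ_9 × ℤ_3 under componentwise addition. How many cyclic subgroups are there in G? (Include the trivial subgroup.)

8

Group the elements of G by the cyclic subgroup they generate; each cyclic subgroup of order d accounts for φ(d) elements.
Cyclic subgroups by order — order 1: 1; order 3: 4; order 9: 3.
Total: 8.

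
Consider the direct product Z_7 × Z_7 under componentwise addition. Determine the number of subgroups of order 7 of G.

8

|G| = 49 and 7 | 49, so subgroups of order 7 are possible by Lagrange.
The subgroups of order 7 are: {(0,0), (0,1), (0,2), (0,3), (0,4), (0,5), (0,6)}; {(0,0), (1,0), (2,0), (3,0), (4,0), (5,0), (6,0)}; {(0,0), (1,1), (2,2), (3,3), (4,4), (5,5), (6,6)}; {(0,0), (1,2), (2,4), (3,6), (4,1), (5,3), (6,5)}; … (8 in all).
So G has 8 subgroups of order 7.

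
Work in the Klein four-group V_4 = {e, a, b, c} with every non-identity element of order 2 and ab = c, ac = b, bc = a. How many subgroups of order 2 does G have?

3

|G| = 4 and 2 | 4, so subgroups of order 2 are possible by Lagrange.
The subgroups of order 2 are: {e, a}; {e, b}; {e, c}.
So G has 3 subgroups of order 2.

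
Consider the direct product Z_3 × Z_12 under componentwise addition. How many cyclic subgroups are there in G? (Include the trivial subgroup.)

15

A cyclic subgroup of order d is generated by each of its φ(d) elements of order d, so the cyclic subgroups of order d number (#elements of order d)/φ(d).
Cyclic subgroups by order — order 1: 1; order 2: 1; order 3: 4; order 4: 1; order 6: 4; order 12: 4.
Total: 15.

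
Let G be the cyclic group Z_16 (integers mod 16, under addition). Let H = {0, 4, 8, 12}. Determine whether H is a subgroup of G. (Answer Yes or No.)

Yes

|H| = 4 divides |G| = 16, consistent with Lagrange.
H contains the identity, every element's inverse is in H, and H is closed under +: it is a subgroup.
In fact H = ⟨4⟩.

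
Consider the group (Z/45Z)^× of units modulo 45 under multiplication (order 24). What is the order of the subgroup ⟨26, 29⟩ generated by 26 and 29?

12

|⟨26⟩| = 2 and |⟨29⟩| = 6, so |H| is a multiple of lcm(2, 6) = 6 and divides |G| = 24.
Closing under the operation: H = {1, 4, 11, 14, 16, 19, 26, 29, 31, 34, 41, 44}, so |H| = 12.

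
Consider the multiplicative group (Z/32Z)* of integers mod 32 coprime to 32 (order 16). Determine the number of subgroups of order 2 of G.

3

|G| = 16 and 2 | 16, so subgroups of order 2 are possible by Lagrange.
The subgroups of order 2 are: {1, 15}; {1, 17}; {1, 31}.
So G has 3 subgroups of order 2.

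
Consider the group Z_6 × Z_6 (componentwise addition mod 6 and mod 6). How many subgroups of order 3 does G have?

|G| = 36 and 3 | 36, so subgroups of order 3 are possible by Lagrange.
The subgroups of order 3 are: {(0,0), (0,2), (0,4)}; {(0,0), (2,0), (4,0)}; {(0,0), (2,2), (4,4)}; {(0,0), (2,4), (4,2)}.
So G has 4 subgroups of order 3.

4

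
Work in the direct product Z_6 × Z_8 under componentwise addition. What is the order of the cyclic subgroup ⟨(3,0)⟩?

The order of (3,0) in Z_6 × Z_8 is lcm(ord(3) in Z_6, ord(0) in Z_8).
ord(3) = 2 and ord(0) = 1, so |⟨(3,0)⟩| = lcm(2, 1) = 2.

2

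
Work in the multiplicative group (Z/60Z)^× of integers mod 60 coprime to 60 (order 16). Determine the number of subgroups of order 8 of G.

|G| = 16 and 8 | 16, so subgroups of order 8 are possible by Lagrange.
The subgroups of order 8 are: {1, 11, 13, 23, 37, 47, 49, 59}; {1, 7, 11, 17, 43, 49, 53, 59}; {1, 11, 19, 29, 31, 41, 49, 59}; {1, 13, 17, 29, 37, 41, 49, 53}; … (7 in all).
So G has 7 subgroups of order 8.

7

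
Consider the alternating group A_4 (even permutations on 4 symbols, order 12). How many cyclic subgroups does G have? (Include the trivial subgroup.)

8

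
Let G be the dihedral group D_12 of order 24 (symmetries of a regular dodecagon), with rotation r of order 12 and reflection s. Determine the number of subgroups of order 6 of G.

5

|G| = 24 and 6 | 24, so subgroups of order 6 are possible by Lagrange.
The subgroups of order 6 are: {e, r^2, r^4, r^6, r^8, r^10}; {e, r^4, r^8, r^2s, r^6s, r^10s}; {e, r^4, r^8, r^3s, r^7s, r^11s}; {e, r^4, r^8, s, r^4s, r^8s}; … (5 in all).
So G has 5 subgroups of order 6.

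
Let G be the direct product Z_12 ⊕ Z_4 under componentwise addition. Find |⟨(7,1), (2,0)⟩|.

|⟨(7,1)⟩| = 12 and |⟨(2,0)⟩| = 6, so |H| is a multiple of lcm(12, 6) = 12 and divides |G| = 48.
Closing under the operation: H = {(0,0), (0,2), (1,1), (1,3), (2,0), (2,2), (3,1), (3,3), (4,0), (4,2), (5,1), (5,3), (6,0), (6,2), (7,1), (7,3), (8,0), (8,2), (9,1), (9,3), (10,0), (10,2), (11,1), (11,3)}, so |H| = 24.

24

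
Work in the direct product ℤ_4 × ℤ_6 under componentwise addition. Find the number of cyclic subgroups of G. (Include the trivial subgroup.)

A cyclic subgroup of order d is generated by each of its φ(d) elements of order d, so the cyclic subgroups of order d number (#elements of order d)/φ(d).
Cyclic subgroups by order — order 1: 1; order 2: 3; order 3: 1; order 4: 2; order 6: 3; order 12: 2.
Total: 12.

12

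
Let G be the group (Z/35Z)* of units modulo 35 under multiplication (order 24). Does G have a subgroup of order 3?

3 | 24. A subgroup of order 3 is {1, 11, 16}.

Yes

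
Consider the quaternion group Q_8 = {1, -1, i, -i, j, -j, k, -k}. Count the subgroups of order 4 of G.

|G| = 8 and 4 | 8, so subgroups of order 4 are possible by Lagrange.
The subgroups of order 4 are: {1, -1, i, -i}; {1, -1, j, -j}; {1, -1, k, -k}.
So G has 3 subgroups of order 4.

3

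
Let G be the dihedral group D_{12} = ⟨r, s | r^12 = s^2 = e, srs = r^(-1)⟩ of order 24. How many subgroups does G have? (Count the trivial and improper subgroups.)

34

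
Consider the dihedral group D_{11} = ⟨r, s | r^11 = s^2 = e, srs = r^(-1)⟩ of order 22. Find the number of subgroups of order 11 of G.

1

|G| = 22 and 11 | 22, so subgroups of order 11 are possible by Lagrange.
The subgroups of order 11 are: {e, r, r^2, r^3, r^4, r^5, r^6, r^7, r^8, r^9, r^10}.
So G has 1 subgroup of order 11.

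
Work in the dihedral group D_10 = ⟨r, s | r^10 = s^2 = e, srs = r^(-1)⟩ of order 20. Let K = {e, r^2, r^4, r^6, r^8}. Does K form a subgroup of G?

Yes

|K| = 5 divides |G| = 20, consistent with Lagrange.
K contains the identity, every element's inverse is in K, and K is closed under ·: it is a subgroup.
In fact K = ⟨r^4⟩.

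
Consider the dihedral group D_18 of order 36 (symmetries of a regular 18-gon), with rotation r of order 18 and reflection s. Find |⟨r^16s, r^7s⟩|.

4

|⟨r^16s⟩| = 2 and |⟨r^7s⟩| = 2, so |H| is a multiple of lcm(2, 2) = 2 and divides |G| = 36.
Closing under the operation: H = {e, r^9, r^7s, r^16s}, so |H| = 4.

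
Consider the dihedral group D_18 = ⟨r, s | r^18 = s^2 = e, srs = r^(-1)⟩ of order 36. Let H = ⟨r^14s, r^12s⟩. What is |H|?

18

|⟨r^14s⟩| = 2 and |⟨r^12s⟩| = 2, so |H| is a multiple of lcm(2, 2) = 2 and divides |G| = 36.
Closing under the operation: H = {e, r^2, r^4, r^6, r^8, r^10, r^12, r^14, r^16, s, r^2s, r^4s, r^6s, r^8s, r^10s, r^12s, r^14s, r^16s}, so |H| = 18.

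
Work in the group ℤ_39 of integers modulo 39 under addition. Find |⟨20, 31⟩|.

|⟨20⟩| = 39 and |⟨31⟩| = 39, so |H| is a multiple of lcm(39, 39) = 39 and divides |G| = 39.
Closing {20, 31} under the group operation gives all of G, so |H| = 39.

39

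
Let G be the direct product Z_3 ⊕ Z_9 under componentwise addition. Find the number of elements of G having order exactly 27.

An element (a,b) has order lcm(ord(a), ord(b)); count pairs with lcm equal to 27.
Enumerating gives 0 such elements.

0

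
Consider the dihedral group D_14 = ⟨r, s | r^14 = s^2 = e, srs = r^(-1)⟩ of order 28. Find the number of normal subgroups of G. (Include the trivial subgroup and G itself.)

G has 28 subgroups. Checking conjugation-invariance by order — order 1: 1/1 normal; order 2: 1/15 normal; order 4: 0/7 normal; order 7: 1/1 normal; order 14: 3/3 normal; order 28: 1/1 normal.
Total normal subgroups: 7.

7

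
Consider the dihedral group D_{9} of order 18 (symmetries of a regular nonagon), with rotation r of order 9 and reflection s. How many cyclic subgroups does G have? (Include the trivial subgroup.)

12

Group the elements of G by the cyclic subgroup they generate; each cyclic subgroup of order d accounts for φ(d) elements.
Cyclic subgroups by order — order 1: 1; order 2: 9; order 3: 1; order 9: 1.
Total: 12.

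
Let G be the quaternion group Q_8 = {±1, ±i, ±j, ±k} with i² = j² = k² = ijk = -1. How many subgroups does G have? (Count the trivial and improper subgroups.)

6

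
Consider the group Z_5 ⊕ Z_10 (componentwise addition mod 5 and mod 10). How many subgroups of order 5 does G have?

6

|G| = 50 and 5 | 50, so subgroups of order 5 are possible by Lagrange.
The subgroups of order 5 are: {(0,0), (0,2), (0,4), (0,6), (0,8)}; {(0,0), (1,0), (2,0), (3,0), (4,0)}; {(0,0), (1,2), (2,4), (3,6), (4,8)}; {(0,0), (1,4), (2,8), (3,2), (4,6)}; … (6 in all).
So G has 6 subgroups of order 5.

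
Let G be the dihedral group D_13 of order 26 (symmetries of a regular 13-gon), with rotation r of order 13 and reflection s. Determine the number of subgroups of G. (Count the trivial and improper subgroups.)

16

|G| = 26, so by Lagrange every subgroup order divides 26. Divisors: 1, 2, 13, 26.
Subgroups by order — order 1: 1; order 2: 13; order 13: 1; order 26: 1.
Total: 1 + 13 + 1 + 1 = 16.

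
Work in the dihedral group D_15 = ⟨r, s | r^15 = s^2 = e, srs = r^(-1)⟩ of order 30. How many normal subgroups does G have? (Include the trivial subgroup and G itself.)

G has 28 subgroups. Checking conjugation-invariance by order — order 1: 1/1 normal; order 2: 0/15 normal; order 3: 1/1 normal; order 5: 1/1 normal; order 6: 0/5 normal; order 10: 0/3 normal; order 15: 1/1 normal; order 30: 1/1 normal.
Total normal subgroups: 5.

5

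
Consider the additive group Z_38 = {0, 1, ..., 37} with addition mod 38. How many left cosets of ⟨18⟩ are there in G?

2

|⟨18⟩| = 19 and |G| = 38.
By Lagrange, [G : H] = |G|/|H| = 38/19 = 2.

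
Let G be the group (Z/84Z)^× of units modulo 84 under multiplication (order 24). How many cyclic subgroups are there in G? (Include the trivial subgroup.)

16

Each element a generates a cyclic subgroup ⟨a⟩; distinct elements may generate the same one (a cyclic group of order d has φ(d) generators).
Cyclic subgroups by order — order 1: 1; order 2: 7; order 3: 1; order 6: 7.
Total: 16.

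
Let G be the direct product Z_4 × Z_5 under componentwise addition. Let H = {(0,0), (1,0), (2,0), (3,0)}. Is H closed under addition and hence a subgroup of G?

Yes

|H| = 4 divides |G| = 20, consistent with Lagrange.
H contains the identity, every element's inverse is in H, and H is closed under +: it is a subgroup.
In fact H = ⟨(1,0)⟩.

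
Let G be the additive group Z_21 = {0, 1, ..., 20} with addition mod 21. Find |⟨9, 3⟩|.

|⟨9⟩| = 7 and |⟨3⟩| = 7, so |H| is a multiple of lcm(7, 7) = 7 and divides |G| = 21.
Closing under the operation: H = {0, 3, 6, 9, 12, 15, 18}, so |H| = 7.

7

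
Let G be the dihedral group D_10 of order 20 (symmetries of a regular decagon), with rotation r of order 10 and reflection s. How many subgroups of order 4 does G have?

|G| = 20 and 4 | 20, so subgroups of order 4 are possible by Lagrange.
The subgroups of order 4 are: {e, r^5, r^2s, r^7s}; {e, r^5, r^3s, r^8s}; {e, r^5, r^4s, r^9s}; {e, r^5, s, r^5s}; … (5 in all).
So G has 5 subgroups of order 4.

5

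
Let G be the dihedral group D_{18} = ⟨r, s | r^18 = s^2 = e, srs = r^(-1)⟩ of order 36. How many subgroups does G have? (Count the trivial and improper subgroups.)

|G| = 36, so by Lagrange every subgroup order divides 36. Divisors: 1, 2, 3, 4, 6, 9, 12, 18, 36.
Subgroups by order — order 1: 1; order 2: 19; order 3: 1; order 4: 9; order 6: 7; order 9: 1; order 12: 3; order 18: 3; order 36: 1.
Total: 1 + 19 + 1 + 9 + 7 + 1 + 3 + 3 + 1 = 45.

45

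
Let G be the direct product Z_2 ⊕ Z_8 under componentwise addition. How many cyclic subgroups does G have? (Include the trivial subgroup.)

Group the elements of G by the cyclic subgroup they generate; each cyclic subgroup of order d accounts for φ(d) elements.
Cyclic subgroups by order — order 1: 1; order 2: 3; order 4: 2; order 8: 2.
Total: 8.

8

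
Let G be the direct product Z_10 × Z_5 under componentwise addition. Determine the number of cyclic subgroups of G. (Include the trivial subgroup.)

14

Group the elements of G by the cyclic subgroup they generate; each cyclic subgroup of order d accounts for φ(d) elements.
Cyclic subgroups by order — order 1: 1; order 2: 1; order 5: 6; order 10: 6.
Total: 14.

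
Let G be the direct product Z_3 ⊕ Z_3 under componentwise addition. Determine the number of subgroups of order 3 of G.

4

|G| = 9 and 3 | 9, so subgroups of order 3 are possible by Lagrange.
The subgroups of order 3 are: {(0,0), (0,1), (0,2)}; {(0,0), (1,0), (2,0)}; {(0,0), (1,1), (2,2)}; {(0,0), (1,2), (2,1)}.
So G has 4 subgroups of order 3.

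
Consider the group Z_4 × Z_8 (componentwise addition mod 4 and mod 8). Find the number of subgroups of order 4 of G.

7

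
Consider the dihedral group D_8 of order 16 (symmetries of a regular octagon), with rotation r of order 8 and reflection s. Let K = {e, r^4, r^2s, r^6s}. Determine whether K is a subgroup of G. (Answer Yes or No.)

|K| = 4 divides |G| = 16, consistent with Lagrange.
K contains the identity, every element's inverse is in K, and K is closed under ·: it is a subgroup.

Yes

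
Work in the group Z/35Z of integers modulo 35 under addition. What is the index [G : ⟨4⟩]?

1

|⟨4⟩| = 35 and |G| = 35.
By Lagrange, [G : H] = |G|/|H| = 35/35 = 1.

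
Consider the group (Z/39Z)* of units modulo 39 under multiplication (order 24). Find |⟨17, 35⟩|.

|⟨17⟩| = 6 and |⟨35⟩| = 6, so |H| is a multiple of lcm(6, 6) = 6 and divides |G| = 24.
Closing under the operation: H = {1, 4, 10, 14, 16, 17, 22, 23, 25, 29, 35, 38}, so |H| = 12.

12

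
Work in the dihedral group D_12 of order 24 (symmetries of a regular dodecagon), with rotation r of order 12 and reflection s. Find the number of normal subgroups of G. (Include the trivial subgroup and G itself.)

9

G has 34 subgroups. Checking conjugation-invariance by order — order 1: 1/1 normal; order 2: 1/13 normal; order 3: 1/1 normal; order 4: 1/7 normal; order 6: 1/5 normal; order 8: 0/3 normal; order 12: 3/3 normal; order 24: 1/1 normal.
Total normal subgroups: 9.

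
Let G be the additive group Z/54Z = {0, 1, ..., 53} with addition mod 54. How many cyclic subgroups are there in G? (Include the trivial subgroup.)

8

Each element a generates a cyclic subgroup ⟨a⟩; distinct elements may generate the same one (a cyclic group of order d has φ(d) generators).
Cyclic subgroups by order — order 1: 1; order 2: 1; order 3: 1; order 6: 1; order 9: 1; order 18: 1; order 27: 1; order 54: 1.
Total: 8.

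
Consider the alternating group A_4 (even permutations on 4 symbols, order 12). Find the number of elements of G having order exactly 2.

3

The elements of order 2 are: (1 2)(3 4), (1 3)(2 4), (1 4)(2 3).
That's 3.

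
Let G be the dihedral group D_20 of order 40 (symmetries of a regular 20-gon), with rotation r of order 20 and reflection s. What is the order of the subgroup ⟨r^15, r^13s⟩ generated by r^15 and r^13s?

8

|⟨r^15⟩| = 4 and |⟨r^13s⟩| = 2, so |H| is a multiple of lcm(4, 2) = 4 and divides |G| = 40.
Closing under the operation: H = {e, r^5, r^10, r^15, r^3s, r^8s, r^13s, r^18s}, so |H| = 8.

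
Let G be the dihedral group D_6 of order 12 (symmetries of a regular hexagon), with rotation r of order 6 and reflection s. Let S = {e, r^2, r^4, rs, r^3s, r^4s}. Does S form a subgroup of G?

Closure fails: r^4 · r^4s = r^2s ∉ S. So S is not a subgroup.

No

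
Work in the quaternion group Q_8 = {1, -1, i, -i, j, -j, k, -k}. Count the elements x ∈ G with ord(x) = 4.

6

The elements of order 4 are: i, -i, j, -j, k, -k.
That's 6.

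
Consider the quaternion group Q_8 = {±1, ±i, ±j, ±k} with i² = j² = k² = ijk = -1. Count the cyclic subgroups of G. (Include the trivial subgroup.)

A cyclic subgroup of order d is generated by each of its φ(d) elements of order d, so the cyclic subgroups of order d number (#elements of order d)/φ(d).
Cyclic subgroups by order — order 1: 1; order 2: 1; order 4: 3.
Total: 5.

5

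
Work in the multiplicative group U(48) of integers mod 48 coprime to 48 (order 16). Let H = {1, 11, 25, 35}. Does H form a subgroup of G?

|H| = 4 divides |G| = 16, consistent with Lagrange.
H contains the identity, every element's inverse is in H, and H is closed under ·: it is a subgroup.
In fact H = ⟨11⟩.

Yes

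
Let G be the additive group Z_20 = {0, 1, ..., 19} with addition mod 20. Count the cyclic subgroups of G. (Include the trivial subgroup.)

Each element a generates a cyclic subgroup ⟨a⟩; distinct elements may generate the same one (a cyclic group of order d has φ(d) generators).
Cyclic subgroups by order — order 1: 1; order 2: 1; order 4: 1; order 5: 1; order 10: 1; order 20: 1.
Total: 6.

6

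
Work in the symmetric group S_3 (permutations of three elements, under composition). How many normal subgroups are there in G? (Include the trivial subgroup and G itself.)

3

G has 6 subgroups. Checking conjugation-invariance by order — order 1: 1/1 normal; order 2: 0/3 normal; order 3: 1/1 normal; order 6: 1/1 normal.
Total normal subgroups: 3.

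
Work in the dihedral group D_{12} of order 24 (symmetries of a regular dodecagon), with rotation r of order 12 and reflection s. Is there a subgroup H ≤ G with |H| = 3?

3 | 24. A subgroup of order 3 is {e, r^4, r^8}.

Yes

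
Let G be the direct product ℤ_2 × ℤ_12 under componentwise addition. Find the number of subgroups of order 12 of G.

3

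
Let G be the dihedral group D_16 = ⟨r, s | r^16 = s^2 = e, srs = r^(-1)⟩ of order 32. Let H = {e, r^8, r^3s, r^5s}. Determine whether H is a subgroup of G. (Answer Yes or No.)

Closure fails: r^3s · r^5s = r^14 ∉ H. So H is not a subgroup.

No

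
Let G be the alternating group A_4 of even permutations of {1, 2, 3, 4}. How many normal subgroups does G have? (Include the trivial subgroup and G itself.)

G has 10 subgroups. Checking conjugation-invariance by order — order 1: 1/1 normal; order 2: 0/3 normal; order 3: 0/4 normal; order 4: 1/1 normal; order 12: 1/1 normal.
Total normal subgroups: 3.

3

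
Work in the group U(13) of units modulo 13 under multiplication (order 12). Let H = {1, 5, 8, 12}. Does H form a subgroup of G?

Yes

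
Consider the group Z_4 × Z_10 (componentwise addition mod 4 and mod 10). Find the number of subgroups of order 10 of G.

|G| = 40 and 10 | 40, so subgroups of order 10 are possible by Lagrange.
The subgroups of order 10 are: {(0,0), (0,1), (0,2), (0,3), (0,4), (0,5), (0,6), (0,7), (0,8), (0,9)}; {(0,0), (0,2), (0,4), (0,6), (0,8), (2,0), (2,2), (2,4), (2,6), (2,8)}; {(0,0), (0,2), (0,4), (0,6), (0,8), (2,1), (2,3), (2,5), (2,7), (2,9)}.
So G has 3 subgroups of order 10.

3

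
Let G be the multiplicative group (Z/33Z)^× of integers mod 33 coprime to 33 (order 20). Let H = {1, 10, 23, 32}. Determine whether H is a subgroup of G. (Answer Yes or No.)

|H| = 4 divides |G| = 20, consistent with Lagrange.
H contains the identity, every element's inverse is in H, and H is closed under ·: it is a subgroup.

Yes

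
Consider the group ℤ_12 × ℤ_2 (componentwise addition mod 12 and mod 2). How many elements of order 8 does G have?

0

An element (a,b) has order lcm(ord(a), ord(b)); count pairs with lcm equal to 8.
Enumerating gives 0 such elements.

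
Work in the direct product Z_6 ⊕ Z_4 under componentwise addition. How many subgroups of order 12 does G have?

|G| = 24 and 12 | 24, so subgroups of order 12 are possible by Lagrange.
The subgroups of order 12 are: {(0,0), (0,1), (0,2), (0,3), (2,0), (2,1), (2,2), (2,3), (4,0), (4,1), (4,2), (4,3)}; {(0,0), (0,2), (1,0), (1,2), (2,0), (2,2), (3,0), (3,2), (4,0), (4,2), (5,0), (5,2)}; {(0,0), (0,2), (1,1), (1,3), (2,0), (2,2), (3,1), (3,3), (4,0), (4,2), (5,1), (5,3)}.
So G has 3 subgroups of order 12.

3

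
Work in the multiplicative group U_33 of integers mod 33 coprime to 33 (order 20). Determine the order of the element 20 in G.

Compute successive powers of 20 mod 33: 20, 4, 14, 16, 23, 31, 26, 25, …; 20^10 ≡ 1 (mod 33).
So |⟨20⟩| = 10.

10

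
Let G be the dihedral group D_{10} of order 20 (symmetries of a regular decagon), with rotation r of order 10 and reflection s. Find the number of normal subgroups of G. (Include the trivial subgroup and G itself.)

G has 22 subgroups. Checking conjugation-invariance by order — order 1: 1/1 normal; order 2: 1/11 normal; order 4: 0/5 normal; order 5: 1/1 normal; order 10: 3/3 normal; order 20: 1/1 normal.
Total normal subgroups: 7.

7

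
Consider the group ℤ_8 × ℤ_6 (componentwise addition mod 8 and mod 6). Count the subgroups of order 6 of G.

3

|G| = 48 and 6 | 48, so subgroups of order 6 are possible by Lagrange.
The subgroups of order 6 are: {(0,0), (0,1), (0,2), (0,3), (0,4), (0,5)}; {(0,0), (0,2), (0,4), (4,0), (4,2), (4,4)}; {(0,0), (0,2), (0,4), (4,1), (4,3), (4,5)}.
So G has 3 subgroups of order 6.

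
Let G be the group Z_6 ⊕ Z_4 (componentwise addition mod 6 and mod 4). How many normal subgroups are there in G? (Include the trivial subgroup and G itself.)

16

G is abelian, so every subgroup is normal.
G has 16 subgroups in total, hence 16 normal subgroups.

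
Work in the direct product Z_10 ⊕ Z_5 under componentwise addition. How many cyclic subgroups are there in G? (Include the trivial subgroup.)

Each element a generates a cyclic subgroup ⟨a⟩; distinct elements may generate the same one (a cyclic group of order d has φ(d) generators).
Cyclic subgroups by order — order 1: 1; order 2: 1; order 5: 6; order 10: 6.
Total: 14.

14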